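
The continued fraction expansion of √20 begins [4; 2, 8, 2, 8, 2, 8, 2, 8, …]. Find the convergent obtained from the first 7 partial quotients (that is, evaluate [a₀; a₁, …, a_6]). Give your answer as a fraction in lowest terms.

24476/5473

a_0 = 4: 4/1
a_1 = 2: 9/2
a_2 = 8: 76/17
a_3 = 2: 161/36
a_4 = 8: 1364/305
a_5 = 2: 2889/646
a_6 = 8: 24476/5473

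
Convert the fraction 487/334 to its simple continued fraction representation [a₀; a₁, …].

Run the Euclidean algorithm, recording each quotient:
487 = 1·334 + 153, so a_0 = 1
334 = 2·153 + 28, so a_1 = 2
153 = 5·28 + 13, so a_2 = 5
28 = 2·13 + 2, so a_3 = 2
13 = 6·2 + 1, so a_4 = 6
2 = 2·1 + 0, so a_5 = 2

[1; 2, 5, 2, 6, 2]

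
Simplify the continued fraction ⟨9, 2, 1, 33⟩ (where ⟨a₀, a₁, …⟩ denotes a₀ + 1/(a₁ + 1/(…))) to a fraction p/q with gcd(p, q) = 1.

Work from the innermost term outward:
Start with 33.
1 + 1/(33/1) = 1 + 1/33 = 34/33
2 + 1/(34/33) = 2 + 33/34 = 101/34
9 + 1/(101/34) = 9 + 34/101 = 943/101

943/101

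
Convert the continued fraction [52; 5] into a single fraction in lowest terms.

Compute successive convergents:
a_0 = 52: 52/1
a_1 = 5: 261/5

261/5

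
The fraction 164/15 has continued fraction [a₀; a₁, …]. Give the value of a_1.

Run the Euclidean algorithm, recording each quotient:
164 = 10·15 + 14, so a_0 = 10
15 = 1·14 + 1, so a_1 = 1

1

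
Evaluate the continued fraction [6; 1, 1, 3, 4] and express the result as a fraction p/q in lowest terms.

Work from the innermost term outward:
Start with 4.
3 + 1/(4/1) = 3 + 1/4 = 13/4
1 + 1/(13/4) = 1 + 4/13 = 17/13
1 + 1/(17/13) = 1 + 13/17 = 30/17
6 + 1/(30/17) = 6 + 17/30 = 197/30

197/30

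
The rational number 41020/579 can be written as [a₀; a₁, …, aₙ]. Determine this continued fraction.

⌊41020/579⌋ = 70, remainder 490
⌊579/490⌋ = 1, remainder 89
⌊490/89⌋ = 5, remainder 45
⌊89/45⌋ = 1, remainder 44
⌊45/44⌋ = 1, remainder 1
⌊44/1⌋ = 44, remainder 0

[70; 1, 5, 1, 1, 44]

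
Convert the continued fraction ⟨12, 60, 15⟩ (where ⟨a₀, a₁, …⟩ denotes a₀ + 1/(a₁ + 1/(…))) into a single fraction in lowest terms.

10827/901

a_0 = 12: 12/1
a_1 = 60: 721/60
a_2 = 15: 10827/901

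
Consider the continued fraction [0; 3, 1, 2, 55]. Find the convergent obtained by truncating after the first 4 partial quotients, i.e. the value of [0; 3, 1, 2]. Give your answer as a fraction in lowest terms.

Start with 2.
1 + 1/(2/1) = 1 + 1/2 = 3/2
3 + 1/(3/2) = 3 + 2/3 = 11/3
0 + 1/(11/3) = 0 + 3/11 = 3/11

3/11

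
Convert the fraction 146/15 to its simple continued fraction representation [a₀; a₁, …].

Repeatedly divide and take the remainder:
146 = 9·15 + 11, so a_0 = 9
15 = 1·11 + 4, so a_1 = 1
11 = 2·4 + 3, so a_2 = 2
4 = 1·3 + 1, so a_3 = 1
3 = 3·1 + 0, so a_4 = 3

[9; 1, 2, 1, 3]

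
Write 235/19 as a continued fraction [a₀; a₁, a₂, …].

[12; 2, 1, 2, 2]

Repeatedly divide and take the remainder:
235 ÷ 19 → quotient 12, remainder 7
19 ÷ 7 → quotient 2, remainder 5
7 ÷ 5 → quotient 1, remainder 2
5 ÷ 2 → quotient 2, remainder 1
2 ÷ 1 → quotient 2, remainder 0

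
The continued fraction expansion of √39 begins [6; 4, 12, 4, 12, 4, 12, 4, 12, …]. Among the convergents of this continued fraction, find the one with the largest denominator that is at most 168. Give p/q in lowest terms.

a_0 = 6: 6/1  (≤ bound)
a_1 = 4: 25/4  (≤ bound)
a_2 = 12: 306/49  (≤ bound)
a_3 = 4: 1249/200  (> 168, stop)

306/49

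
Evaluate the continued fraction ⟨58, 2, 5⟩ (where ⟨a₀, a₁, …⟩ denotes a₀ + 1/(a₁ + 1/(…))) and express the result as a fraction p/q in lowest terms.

Use the convergent recurrence hₖ = aₖ·hₖ₋₁ + hₖ₋₂ (and likewise for the denominators kₖ):
a_0 = 58: 58/1
a_1 = 2: 117/2
a_2 = 5: 643/11

643/11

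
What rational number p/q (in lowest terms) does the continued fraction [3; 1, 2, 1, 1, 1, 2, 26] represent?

2849/765

Start with 26.
2 + 1/(26/1) = 2 + 1/26 = 53/26
1 + 1/(53/26) = 1 + 26/53 = 79/53
1 + 1/(79/53) = 1 + 53/79 = 132/79
1 + 1/(132/79) = 1 + 79/132 = 211/132
2 + 1/(211/132) = 2 + 132/211 = 554/211
1 + 1/(554/211) = 1 + 211/554 = 765/554
3 + 1/(765/554) = 3 + 554/765 = 2849/765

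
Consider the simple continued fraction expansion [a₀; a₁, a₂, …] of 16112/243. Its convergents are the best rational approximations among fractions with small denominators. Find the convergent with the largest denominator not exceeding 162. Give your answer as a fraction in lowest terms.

List convergents until the denominator exceeds the bound:
a_0 = 66: 66/1  (≤ bound)
a_1 = 3: 199/3  (≤ bound)
a_2 = 3: 663/10  (≤ bound)
a_3 = 1: 862/13  (≤ bound)
a_4 = 1: 1525/23  (≤ bound)
a_5 = 10: 16112/243  (> 162, stop)

1525/23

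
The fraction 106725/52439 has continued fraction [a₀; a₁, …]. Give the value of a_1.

28

106725 ÷ 52439 → quotient 2, remainder 1847
52439 ÷ 1847 → quotient 28, remainder 723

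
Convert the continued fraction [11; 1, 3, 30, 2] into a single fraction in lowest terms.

2891/246

Compute successive convergents:
a_0 = 11: 11/1
a_1 = 1: 12/1
a_2 = 3: 47/4
a_3 = 30: 1422/121
a_4 = 2: 2891/246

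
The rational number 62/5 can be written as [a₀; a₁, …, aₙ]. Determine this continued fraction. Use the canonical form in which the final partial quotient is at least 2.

Repeatedly divide and take the remainder:
⌊62/5⌋ = 12, remainder 2
⌊5/2⌋ = 2, remainder 1
⌊2/1⌋ = 2, remainder 0

[12; 2, 2]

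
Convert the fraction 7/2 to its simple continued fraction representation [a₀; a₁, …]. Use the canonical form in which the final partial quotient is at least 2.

Run the Euclidean algorithm, recording each quotient:
⌊7/2⌋ = 3, remainder 1
⌊2/1⌋ = 2, remainder 0

[3; 2]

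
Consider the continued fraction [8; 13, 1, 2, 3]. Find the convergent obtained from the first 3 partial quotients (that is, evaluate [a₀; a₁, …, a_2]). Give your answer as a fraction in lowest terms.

113/14

Build up convergents one term at a time:
a_0 = 8: 8/1
a_1 = 13: 105/13
a_2 = 1: 113/14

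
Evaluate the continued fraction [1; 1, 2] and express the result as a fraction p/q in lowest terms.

Start with 2.
1 + 1/(2/1) = 1 + 1/2 = 3/2
1 + 1/(3/2) = 1 + 2/3 = 5/3

5/3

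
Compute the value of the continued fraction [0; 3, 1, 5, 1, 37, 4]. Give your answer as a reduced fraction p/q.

1067/4115

Starting at the tail and folding back:
Start with 4.
37 + 1/(4/1) = 37 + 1/4 = 149/4
1 + 1/(149/4) = 1 + 4/149 = 153/149
5 + 1/(153/149) = 5 + 149/153 = 914/153
1 + 1/(914/153) = 1 + 153/914 = 1067/914
3 + 1/(1067/914) = 3 + 914/1067 = 4115/1067
0 + 1/(4115/1067) = 0 + 1067/4115 = 1067/4115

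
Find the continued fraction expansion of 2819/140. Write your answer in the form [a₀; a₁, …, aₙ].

[20; 7, 2, 1, 2, 2]

Apply division with remainder until the remainder is 0:
2819 ÷ 140 → quotient 20, remainder 19
140 ÷ 19 → quotient 7, remainder 7
19 ÷ 7 → quotient 2, remainder 5
7 ÷ 5 → quotient 1, remainder 2
5 ÷ 2 → quotient 2, remainder 1
2 ÷ 1 → quotient 2, remainder 0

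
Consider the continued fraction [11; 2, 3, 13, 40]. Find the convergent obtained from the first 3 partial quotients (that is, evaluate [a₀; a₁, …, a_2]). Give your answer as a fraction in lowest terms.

80/7

Compute successive convergents:
a_0 = 11: 11/1
a_1 = 2: 23/2
a_2 = 3: 80/7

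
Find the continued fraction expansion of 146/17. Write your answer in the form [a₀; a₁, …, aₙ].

Run the Euclidean algorithm, recording each quotient:
⌊146/17⌋ = 8, remainder 10
⌊17/10⌋ = 1, remainder 7
⌊10/7⌋ = 1, remainder 3
⌊7/3⌋ = 2, remainder 1
⌊3/1⌋ = 3, remainder 0

[8; 1, 1, 2, 3]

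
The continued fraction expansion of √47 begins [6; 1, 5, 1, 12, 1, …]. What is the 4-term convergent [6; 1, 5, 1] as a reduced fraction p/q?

48/7

a_0 = 6: 6/1
a_1 = 1: 7/1
a_2 = 5: 41/6
a_3 = 1: 48/7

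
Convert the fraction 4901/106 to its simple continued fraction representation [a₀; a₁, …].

Repeatedly divide and take the remainder:
4901 = 46·106 + 25, so a_0 = 46
106 = 4·25 + 6, so a_1 = 4
25 = 4·6 + 1, so a_2 = 4
6 = 6·1 + 0, so a_3 = 6

[46; 4, 4, 6]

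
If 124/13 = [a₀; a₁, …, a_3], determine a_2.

1

Repeatedly divide and take the remainder:
124 = 9·13 + 7, so a_0 = 9
13 = 1·7 + 6, so a_1 = 1
7 = 1·6 + 1, so a_2 = 1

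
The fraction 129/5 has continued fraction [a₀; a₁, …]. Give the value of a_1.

129 = 25·5 + 4, so a_0 = 25
5 = 1·4 + 1, so a_1 = 1

1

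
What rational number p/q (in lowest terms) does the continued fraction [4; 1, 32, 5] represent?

a_0 = 4: 4/1
a_1 = 1: 5/1
a_2 = 32: 164/33
a_3 = 5: 825/166

825/166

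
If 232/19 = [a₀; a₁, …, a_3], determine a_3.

⌊232/19⌋ = 12, remainder 4
⌊19/4⌋ = 4, remainder 3
⌊4/3⌋ = 1, remainder 1
⌊3/1⌋ = 3, remainder 0

3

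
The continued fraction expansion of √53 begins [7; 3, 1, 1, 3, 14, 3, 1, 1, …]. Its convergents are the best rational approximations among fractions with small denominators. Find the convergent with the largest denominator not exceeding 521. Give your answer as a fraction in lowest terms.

2599/357

a_0 = 7: 7/1  (≤ bound)
a_1 = 3: 22/3  (≤ bound)
a_2 = 1: 29/4  (≤ bound)
a_3 = 1: 51/7  (≤ bound)
a_4 = 3: 182/25  (≤ bound)
a_5 = 14: 2599/357  (≤ bound)
a_6 = 3: 7979/1096  (> 521, stop)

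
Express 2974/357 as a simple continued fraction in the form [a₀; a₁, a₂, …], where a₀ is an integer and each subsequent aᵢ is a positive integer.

Repeatedly divide and take the remainder:
2974 = 8·357 + 118, so a_0 = 8
357 = 3·118 + 3, so a_1 = 3
118 = 39·3 + 1, so a_2 = 39
3 = 3·1 + 0, so a_3 = 3

[8; 3, 39, 3]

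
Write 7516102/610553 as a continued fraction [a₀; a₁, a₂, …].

7516102 = 12·610553 + 189466, so a_0 = 12
610553 = 3·189466 + 42155, so a_1 = 3
189466 = 4·42155 + 20846, so a_2 = 4
42155 = 2·20846 + 463, so a_3 = 2
20846 = 45·463 + 11, so a_4 = 45
463 = 42·11 + 1, so a_5 = 42
11 = 11·1 + 0, so a_6 = 11

[12; 3, 4, 2, 45, 42, 11]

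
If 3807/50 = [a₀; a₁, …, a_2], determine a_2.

3807 = 76·50 + 7, so a_0 = 76
50 = 7·7 + 1, so a_1 = 7
7 = 7·1 + 0, so a_2 = 7

7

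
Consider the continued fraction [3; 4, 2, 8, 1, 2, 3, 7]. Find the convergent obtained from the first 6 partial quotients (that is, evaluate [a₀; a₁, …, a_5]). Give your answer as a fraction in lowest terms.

a_0 = 3: 3/1
a_1 = 4: 13/4
a_2 = 2: 29/9
a_3 = 8: 245/76
a_4 = 1: 274/85
a_5 = 2: 793/246

793/246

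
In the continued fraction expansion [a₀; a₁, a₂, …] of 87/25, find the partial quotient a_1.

2

Repeatedly divide and take the remainder:
⌊87/25⌋ = 3, remainder 12
⌊25/12⌋ = 2, remainder 1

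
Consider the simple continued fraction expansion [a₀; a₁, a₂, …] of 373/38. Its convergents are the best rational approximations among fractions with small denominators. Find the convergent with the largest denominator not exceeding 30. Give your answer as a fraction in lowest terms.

108/11

List convergents until the denominator exceeds the bound:
a_0 = 9: 9/1  (≤ bound)
a_1 = 1: 10/1  (≤ bound)
a_2 = 4: 49/5  (≤ bound)
a_3 = 2: 108/11  (≤ bound)
a_4 = 3: 373/38  (> 30, stop)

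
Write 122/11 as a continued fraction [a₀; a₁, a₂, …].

[11; 11]

Repeatedly divide and take the remainder:
122 = 11·11 + 1, so a_0 = 11
11 = 11·1 + 0, so a_1 = 11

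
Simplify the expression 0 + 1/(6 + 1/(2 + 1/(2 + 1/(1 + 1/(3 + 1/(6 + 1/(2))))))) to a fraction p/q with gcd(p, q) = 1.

352/2261

a_0 = 0: 0/1
a_1 = 6: 1/6
a_2 = 2: 2/13
a_3 = 2: 5/32
a_4 = 1: 7/45
a_5 = 3: 26/167
a_6 = 6: 163/1047
a_7 = 2: 352/2261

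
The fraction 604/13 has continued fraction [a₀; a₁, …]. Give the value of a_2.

604 ÷ 13 → quotient 46, remainder 6
13 ÷ 6 → quotient 2, remainder 1
6 ÷ 1 → quotient 6, remainder 0

6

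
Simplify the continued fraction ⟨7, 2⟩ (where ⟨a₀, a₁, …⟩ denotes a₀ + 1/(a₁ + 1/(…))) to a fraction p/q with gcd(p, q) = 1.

15/2

a_0 = 7: 7/1
a_1 = 2: 15/2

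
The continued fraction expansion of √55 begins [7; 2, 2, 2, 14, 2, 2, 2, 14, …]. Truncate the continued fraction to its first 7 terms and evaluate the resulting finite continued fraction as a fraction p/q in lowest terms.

6593/889

Start with 2.
2 + 1/(2/1) = 2 + 1/2 = 5/2
14 + 1/(5/2) = 14 + 2/5 = 72/5
2 + 1/(72/5) = 2 + 5/72 = 149/72
2 + 1/(149/72) = 2 + 72/149 = 370/149
2 + 1/(370/149) = 2 + 149/370 = 889/370
7 + 1/(889/370) = 7 + 370/889 = 6593/889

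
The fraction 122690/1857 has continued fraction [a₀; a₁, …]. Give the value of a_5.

2

Repeatedly divide and take the remainder:
122690 ÷ 1857 → quotient 66, remainder 128
1857 ÷ 128 → quotient 14, remainder 65
128 ÷ 65 → quotient 1, remainder 63
65 ÷ 63 → quotient 1, remainder 2
63 ÷ 2 → quotient 31, remainder 1
2 ÷ 1 → quotient 2, remainder 0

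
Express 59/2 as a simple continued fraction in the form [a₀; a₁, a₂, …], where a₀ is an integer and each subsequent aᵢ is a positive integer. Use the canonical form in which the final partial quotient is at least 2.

[29; 2]

59 = 29·2 + 1, so a_0 = 29
2 = 2·1 + 0, so a_1 = 2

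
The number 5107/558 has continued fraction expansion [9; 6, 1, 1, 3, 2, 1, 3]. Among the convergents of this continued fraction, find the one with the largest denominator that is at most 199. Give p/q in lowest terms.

List convergents until the denominator exceeds the bound:
a_0 = 9: 9/1  (≤ bound)
a_1 = 6: 55/6  (≤ bound)
a_2 = 1: 64/7  (≤ bound)
a_3 = 1: 119/13  (≤ bound)
a_4 = 3: 421/46  (≤ bound)
a_5 = 2: 961/105  (≤ bound)
a_6 = 1: 1382/151  (≤ bound)
a_7 = 3: 5107/558  (> 199, stop)

1382/151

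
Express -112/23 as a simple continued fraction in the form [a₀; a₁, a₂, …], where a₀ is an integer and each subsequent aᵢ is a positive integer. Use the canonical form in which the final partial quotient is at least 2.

[-5; 7, 1, 2]

Run the Euclidean algorithm, recording each quotient:
-112 = -5·23 + 3, so a_0 = -5
23 = 7·3 + 2, so a_1 = 7
3 = 1·2 + 1, so a_2 = 1
2 = 2·1 + 0, so a_3 = 2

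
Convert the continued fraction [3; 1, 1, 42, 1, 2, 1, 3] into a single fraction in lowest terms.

4547/1297

a_0 = 3: 3/1
a_1 = 1: 4/1
a_2 = 1: 7/2
a_3 = 42: 298/85
a_4 = 1: 305/87
a_5 = 2: 908/259
a_6 = 1: 1213/346
a_7 = 3: 4547/1297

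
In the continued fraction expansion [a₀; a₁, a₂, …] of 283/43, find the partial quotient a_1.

1

283 = 6·43 + 25, so a_0 = 6
43 = 1·25 + 18, so a_1 = 1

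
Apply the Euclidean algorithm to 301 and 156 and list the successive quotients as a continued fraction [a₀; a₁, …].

301 = 1·156 + 145, so a_0 = 1
156 = 1·145 + 11, so a_1 = 1
145 = 13·11 + 2, so a_2 = 13
11 = 5·2 + 1, so a_3 = 5
2 = 2·1 + 0, so a_4 = 2

[1; 1, 13, 5, 2]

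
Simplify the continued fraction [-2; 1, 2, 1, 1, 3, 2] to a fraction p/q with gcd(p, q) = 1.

-73/57

Start with 2.
3 + 1/(2/1) = 3 + 1/2 = 7/2
1 + 1/(7/2) = 1 + 2/7 = 9/7
1 + 1/(9/7) = 1 + 7/9 = 16/9
2 + 1/(16/9) = 2 + 9/16 = 41/16
1 + 1/(41/16) = 1 + 16/41 = 57/41
-2 + 1/(57/41) = -2 + 41/57 = -73/57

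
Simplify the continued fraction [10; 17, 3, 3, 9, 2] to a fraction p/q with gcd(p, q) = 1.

Start with 2.
9 + 1/(2/1) = 9 + 1/2 = 19/2
3 + 1/(19/2) = 3 + 2/19 = 59/19
3 + 1/(59/19) = 3 + 19/59 = 196/59
17 + 1/(196/59) = 17 + 59/196 = 3391/196
10 + 1/(3391/196) = 10 + 196/3391 = 34106/3391

34106/3391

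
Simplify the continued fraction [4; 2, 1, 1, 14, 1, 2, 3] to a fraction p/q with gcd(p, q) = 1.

Build up convergents one term at a time:
a_0 = 4: 4/1
a_1 = 2: 9/2
a_2 = 1: 13/3
a_3 = 1: 22/5
a_4 = 14: 321/73
a_5 = 1: 343/78
a_6 = 2: 1007/229
a_7 = 3: 3364/765

3364/765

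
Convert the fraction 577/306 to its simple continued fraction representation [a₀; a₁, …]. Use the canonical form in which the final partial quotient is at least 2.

[1; 1, 7, 1, 2, 1, 8]

Repeatedly divide and take the remainder:
577 = 1·306 + 271, so a_0 = 1
306 = 1·271 + 35, so a_1 = 1
271 = 7·35 + 26, so a_2 = 7
35 = 1·26 + 9, so a_3 = 1
26 = 2·9 + 8, so a_4 = 2
9 = 1·8 + 1, so a_5 = 1
8 = 8·1 + 0, so a_6 = 8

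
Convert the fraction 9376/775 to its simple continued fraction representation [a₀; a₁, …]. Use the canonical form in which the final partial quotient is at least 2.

[12; 10, 5, 15]

9376 = 12·775 + 76, so a_0 = 12
775 = 10·76 + 15, so a_1 = 10
76 = 5·15 + 1, so a_2 = 5
15 = 15·1 + 0, so a_3 = 15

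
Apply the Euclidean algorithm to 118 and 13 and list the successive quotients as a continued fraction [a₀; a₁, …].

[9; 13]

118 ÷ 13 → quotient 9, remainder 1
13 ÷ 1 → quotient 13, remainder 0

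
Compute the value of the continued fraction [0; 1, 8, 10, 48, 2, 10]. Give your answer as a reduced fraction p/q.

82626/92827

Collapse the nested fraction from the inside out:
Start with 10.
2 + 1/(10/1) = 2 + 1/10 = 21/10
48 + 1/(21/10) = 48 + 10/21 = 1018/21
10 + 1/(1018/21) = 10 + 21/1018 = 10201/1018
8 + 1/(10201/1018) = 8 + 1018/10201 = 82626/10201
1 + 1/(82626/10201) = 1 + 10201/82626 = 92827/82626
0 + 1/(92827/82626) = 0 + 82626/92827 = 82626/92827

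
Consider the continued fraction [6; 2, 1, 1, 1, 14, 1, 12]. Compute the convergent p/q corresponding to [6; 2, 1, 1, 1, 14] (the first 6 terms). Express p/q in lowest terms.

746/117

Compute successive convergents:
a_0 = 6: 6/1
a_1 = 2: 13/2
a_2 = 1: 19/3
a_3 = 1: 32/5
a_4 = 1: 51/8
a_5 = 14: 746/117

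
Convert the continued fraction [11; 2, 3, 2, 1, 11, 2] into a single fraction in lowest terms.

6415/561

a_0 = 11: 11/1
a_1 = 2: 23/2
a_2 = 3: 80/7
a_3 = 2: 183/16
a_4 = 1: 263/23
a_5 = 11: 3076/269
a_6 = 2: 6415/561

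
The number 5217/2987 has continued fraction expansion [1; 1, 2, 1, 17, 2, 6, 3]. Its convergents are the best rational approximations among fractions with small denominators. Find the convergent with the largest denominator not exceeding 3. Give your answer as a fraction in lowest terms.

a_0 = 1: 1/1  (≤ bound)
a_1 = 1: 2/1  (≤ bound)
a_2 = 2: 5/3  (≤ bound)
a_3 = 1: 7/4  (> 3, stop)

5/3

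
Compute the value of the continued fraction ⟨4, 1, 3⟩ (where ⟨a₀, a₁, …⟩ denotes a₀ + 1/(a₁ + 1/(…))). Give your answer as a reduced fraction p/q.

19/4

Starting at the tail and folding back:
Start with 3.
1 + 1/(3/1) = 1 + 1/3 = 4/3
4 + 1/(4/3) = 4 + 3/4 = 19/4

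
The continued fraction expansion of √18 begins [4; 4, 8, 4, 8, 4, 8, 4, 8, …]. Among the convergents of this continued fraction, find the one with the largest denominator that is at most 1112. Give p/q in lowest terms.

577/136

a_0 = 4: 4/1  (≤ bound)
a_1 = 4: 17/4  (≤ bound)
a_2 = 8: 140/33  (≤ bound)
a_3 = 4: 577/136  (≤ bound)
a_4 = 8: 4756/1121  (> 1112, stop)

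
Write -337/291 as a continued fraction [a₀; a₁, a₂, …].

-337 ÷ 291 → quotient -2, remainder 245
291 ÷ 245 → quotient 1, remainder 46
245 ÷ 46 → quotient 5, remainder 15
46 ÷ 15 → quotient 3, remainder 1
15 ÷ 1 → quotient 15, remainder 0

[-2; 1, 5, 3, 15]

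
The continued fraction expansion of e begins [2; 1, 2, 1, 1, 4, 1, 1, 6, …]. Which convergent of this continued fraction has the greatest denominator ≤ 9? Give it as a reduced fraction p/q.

19/7

a_0 = 2: 2/1  (≤ bound)
a_1 = 1: 3/1  (≤ bound)
a_2 = 2: 8/3  (≤ bound)
a_3 = 1: 11/4  (≤ bound)
a_4 = 1: 19/7  (≤ bound)
a_5 = 4: 87/32  (> 9, stop)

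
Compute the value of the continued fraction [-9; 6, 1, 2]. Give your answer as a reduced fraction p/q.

-177/20

Compute successive convergents:
a_0 = -9: -9/1
a_1 = 6: -53/6
a_2 = 1: -62/7
a_3 = 2: -177/20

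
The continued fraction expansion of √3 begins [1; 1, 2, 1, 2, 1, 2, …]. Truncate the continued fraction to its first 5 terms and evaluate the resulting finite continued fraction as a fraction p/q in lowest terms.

Start with 2.
1 + 1/(2/1) = 1 + 1/2 = 3/2
2 + 1/(3/2) = 2 + 2/3 = 8/3
1 + 1/(8/3) = 1 + 3/8 = 11/8
1 + 1/(11/8) = 1 + 8/11 = 19/11

19/11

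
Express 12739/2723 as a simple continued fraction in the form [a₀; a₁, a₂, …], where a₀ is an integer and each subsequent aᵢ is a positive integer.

12739 ÷ 2723 → quotient 4, remainder 1847
2723 ÷ 1847 → quotient 1, remainder 876
1847 ÷ 876 → quotient 2, remainder 95
876 ÷ 95 → quotient 9, remainder 21
95 ÷ 21 → quotient 4, remainder 11
21 ÷ 11 → quotient 1, remainder 10
11 ÷ 10 → quotient 1, remainder 1
10 ÷ 1 → quotient 10, remainder 0

[4; 1, 2, 9, 4, 1, 1, 10]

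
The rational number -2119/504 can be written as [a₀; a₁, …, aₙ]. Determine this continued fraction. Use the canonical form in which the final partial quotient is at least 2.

Run the Euclidean algorithm, recording each quotient:
⌊-2119/504⌋ = -5, remainder 401
⌊504/401⌋ = 1, remainder 103
⌊401/103⌋ = 3, remainder 92
⌊103/92⌋ = 1, remainder 11
⌊92/11⌋ = 8, remainder 4
⌊11/4⌋ = 2, remainder 3
⌊4/3⌋ = 1, remainder 1
⌊3/1⌋ = 3, remainder 0

[-5; 1, 3, 1, 8, 2, 1, 3]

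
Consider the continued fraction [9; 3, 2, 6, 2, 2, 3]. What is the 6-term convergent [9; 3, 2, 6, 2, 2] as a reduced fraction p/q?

2220/239

a_0 = 9: 9/1
a_1 = 3: 28/3
a_2 = 2: 65/7
a_3 = 6: 418/45
a_4 = 2: 901/97
a_5 = 2: 2220/239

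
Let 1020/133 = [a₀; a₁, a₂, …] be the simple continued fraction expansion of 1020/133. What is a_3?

1020 = 7·133 + 89, so a_0 = 7
133 = 1·89 + 44, so a_1 = 1
89 = 2·44 + 1, so a_2 = 2
44 = 44·1 + 0, so a_3 = 44

44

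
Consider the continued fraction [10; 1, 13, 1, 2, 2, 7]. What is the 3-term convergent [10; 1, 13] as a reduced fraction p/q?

153/14

Build up convergents one term at a time:
a_0 = 10: 10/1
a_1 = 1: 11/1
a_2 = 13: 153/14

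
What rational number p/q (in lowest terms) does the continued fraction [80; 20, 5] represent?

Compute successive convergents:
a_0 = 80: 80/1
a_1 = 20: 1601/20
a_2 = 5: 8085/101

8085/101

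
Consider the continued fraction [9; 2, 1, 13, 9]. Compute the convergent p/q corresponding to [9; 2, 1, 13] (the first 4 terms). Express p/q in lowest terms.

383/41

a_0 = 9: 9/1
a_1 = 2: 19/2
a_2 = 1: 28/3
a_3 = 13: 383/41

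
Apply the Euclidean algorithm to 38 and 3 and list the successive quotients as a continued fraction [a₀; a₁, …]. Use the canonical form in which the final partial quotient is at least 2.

[12; 1, 2]

38 = 12·3 + 2, so a_0 = 12
3 = 1·2 + 1, so a_1 = 1
2 = 2·1 + 0, so a_2 = 2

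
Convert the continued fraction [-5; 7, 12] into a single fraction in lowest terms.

Build up convergents one term at a time:
a_0 = -5: -5/1
a_1 = 7: -34/7
a_2 = 12: -413/85

-413/85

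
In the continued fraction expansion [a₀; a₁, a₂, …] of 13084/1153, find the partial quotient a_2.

1

⌊13084/1153⌋ = 11, remainder 401
⌊1153/401⌋ = 2, remainder 351
⌊401/351⌋ = 1, remainder 50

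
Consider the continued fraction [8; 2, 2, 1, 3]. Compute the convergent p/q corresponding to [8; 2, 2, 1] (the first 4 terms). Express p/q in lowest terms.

Start with 1.
2 + 1/(1/1) = 2 + 1/1 = 3/1
2 + 1/(3/1) = 2 + 1/3 = 7/3
8 + 1/(7/3) = 8 + 3/7 = 59/7

59/7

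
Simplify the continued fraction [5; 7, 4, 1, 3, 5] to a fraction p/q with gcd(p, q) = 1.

3705/721

Starting at the tail and folding back:
Start with 5.
3 + 1/(5/1) = 3 + 1/5 = 16/5
1 + 1/(16/5) = 1 + 5/16 = 21/16
4 + 1/(21/16) = 4 + 16/21 = 100/21
7 + 1/(100/21) = 7 + 21/100 = 721/100
5 + 1/(721/100) = 5 + 100/721 = 3705/721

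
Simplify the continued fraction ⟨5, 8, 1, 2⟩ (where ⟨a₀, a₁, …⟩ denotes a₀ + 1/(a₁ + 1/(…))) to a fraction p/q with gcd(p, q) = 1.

Build up convergents one term at a time:
a_0 = 5: 5/1
a_1 = 8: 41/8
a_2 = 1: 46/9
a_3 = 2: 133/26

133/26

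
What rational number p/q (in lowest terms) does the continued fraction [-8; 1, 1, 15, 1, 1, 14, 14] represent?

-97821/13070

Start with 14.
14 + 1/(14/1) = 14 + 1/14 = 197/14
1 + 1/(197/14) = 1 + 14/197 = 211/197
1 + 1/(211/197) = 1 + 197/211 = 408/211
15 + 1/(408/211) = 15 + 211/408 = 6331/408
1 + 1/(6331/408) = 1 + 408/6331 = 6739/6331
1 + 1/(6739/6331) = 1 + 6331/6739 = 13070/6739
-8 + 1/(13070/6739) = -8 + 6739/13070 = -97821/13070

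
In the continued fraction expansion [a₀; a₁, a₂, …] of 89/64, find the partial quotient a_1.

Run the Euclidean algorithm, recording each quotient:
89 ÷ 64 → quotient 1, remainder 25
64 ÷ 25 → quotient 2, remainder 14

2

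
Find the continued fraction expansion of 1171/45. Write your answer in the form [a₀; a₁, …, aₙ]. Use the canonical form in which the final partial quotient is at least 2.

1171 = 26·45 + 1, so a_0 = 26
45 = 45·1 + 0, so a_1 = 45

[26; 45]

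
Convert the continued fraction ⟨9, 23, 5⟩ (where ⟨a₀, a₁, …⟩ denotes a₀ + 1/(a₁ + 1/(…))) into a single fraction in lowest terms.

a_0 = 9: 9/1
a_1 = 23: 208/23
a_2 = 5: 1049/116

1049/116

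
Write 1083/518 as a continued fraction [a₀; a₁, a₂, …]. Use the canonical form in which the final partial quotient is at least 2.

[2; 11, 47]

1083 = 2·518 + 47, so a_0 = 2
518 = 11·47 + 1, so a_1 = 11
47 = 47·1 + 0, so a_2 = 47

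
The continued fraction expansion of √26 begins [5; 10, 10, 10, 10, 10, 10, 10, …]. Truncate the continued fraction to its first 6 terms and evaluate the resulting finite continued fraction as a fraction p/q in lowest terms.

530451/104030

a_0 = 5: 5/1
a_1 = 10: 51/10
a_2 = 10: 515/101
a_3 = 10: 5201/1020
a_4 = 10: 52525/10301
a_5 = 10: 530451/104030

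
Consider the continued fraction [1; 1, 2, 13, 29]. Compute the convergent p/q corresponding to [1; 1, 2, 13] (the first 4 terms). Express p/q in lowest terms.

67/40

Start with 13.
2 + 1/(13/1) = 2 + 1/13 = 27/13
1 + 1/(27/13) = 1 + 13/27 = 40/27
1 + 1/(40/27) = 1 + 27/40 = 67/40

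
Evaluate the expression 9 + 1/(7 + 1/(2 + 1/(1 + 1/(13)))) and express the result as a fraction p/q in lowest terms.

Start with 13.
1 + 1/(13/1) = 1 + 1/13 = 14/13
2 + 1/(14/13) = 2 + 13/14 = 41/14
7 + 1/(41/14) = 7 + 14/41 = 301/41
9 + 1/(301/41) = 9 + 41/301 = 2750/301

2750/301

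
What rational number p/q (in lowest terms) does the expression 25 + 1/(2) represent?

51/2

a_0 = 25: 25/1
a_1 = 2: 51/2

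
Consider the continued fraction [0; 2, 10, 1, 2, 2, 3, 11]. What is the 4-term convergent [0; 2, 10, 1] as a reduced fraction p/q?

11/23

Starting at the tail and folding back:
Start with 1.
10 + 1/(1/1) = 10 + 1/1 = 11/1
2 + 1/(11/1) = 2 + 1/11 = 23/11
0 + 1/(23/11) = 0 + 11/23 = 11/23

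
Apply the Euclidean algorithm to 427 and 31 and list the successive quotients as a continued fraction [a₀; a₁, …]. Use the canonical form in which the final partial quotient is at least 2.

[13; 1, 3, 2, 3]

⌊427/31⌋ = 13, remainder 24
⌊31/24⌋ = 1, remainder 7
⌊24/7⌋ = 3, remainder 3
⌊7/3⌋ = 2, remainder 1
⌊3/1⌋ = 3, remainder 0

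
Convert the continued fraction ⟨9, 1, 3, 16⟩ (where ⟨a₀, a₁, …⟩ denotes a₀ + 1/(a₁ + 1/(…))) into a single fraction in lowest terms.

Collapse the nested fraction from the inside out:
Start with 16.
3 + 1/(16/1) = 3 + 1/16 = 49/16
1 + 1/(49/16) = 1 + 16/49 = 65/49
9 + 1/(65/49) = 9 + 49/65 = 634/65

634/65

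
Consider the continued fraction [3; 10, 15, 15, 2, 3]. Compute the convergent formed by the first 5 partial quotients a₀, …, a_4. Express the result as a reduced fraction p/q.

14570/4701

Collapse the nested fraction from the inside out:
Start with 2.
15 + 1/(2/1) = 15 + 1/2 = 31/2
15 + 1/(31/2) = 15 + 2/31 = 467/31
10 + 1/(467/31) = 10 + 31/467 = 4701/467
3 + 1/(4701/467) = 3 + 467/4701 = 14570/4701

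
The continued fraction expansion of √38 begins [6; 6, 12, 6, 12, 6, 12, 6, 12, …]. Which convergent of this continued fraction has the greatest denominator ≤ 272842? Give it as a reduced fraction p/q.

List convergents until the denominator exceeds the bound:
a_0 = 6: 6/1  (≤ bound)
a_1 = 6: 37/6  (≤ bound)
a_2 = 12: 450/73  (≤ bound)
a_3 = 6: 2737/444  (≤ bound)
a_4 = 12: 33294/5401  (≤ bound)
a_5 = 6: 202501/32850  (≤ bound)
a_6 = 12: 2463306/399601  (> 272842, stop)

202501/32850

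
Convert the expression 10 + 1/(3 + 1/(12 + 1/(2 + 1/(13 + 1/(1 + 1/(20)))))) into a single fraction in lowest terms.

240957/23338

Starting at the tail and folding back:
Start with 20.
1 + 1/(20/1) = 1 + 1/20 = 21/20
13 + 1/(21/20) = 13 + 20/21 = 293/21
2 + 1/(293/21) = 2 + 21/293 = 607/293
12 + 1/(607/293) = 12 + 293/607 = 7577/607
3 + 1/(7577/607) = 3 + 607/7577 = 23338/7577
10 + 1/(23338/7577) = 10 + 7577/23338 = 240957/23338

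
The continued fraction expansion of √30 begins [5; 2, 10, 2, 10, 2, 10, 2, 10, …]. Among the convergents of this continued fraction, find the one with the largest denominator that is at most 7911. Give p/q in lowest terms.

a_0 = 5: 5/1  (≤ bound)
a_1 = 2: 11/2  (≤ bound)
a_2 = 10: 115/21  (≤ bound)
a_3 = 2: 241/44  (≤ bound)
a_4 = 10: 2525/461  (≤ bound)
a_5 = 2: 5291/966  (≤ bound)
a_6 = 10: 55435/10121  (> 7911, stop)

5291/966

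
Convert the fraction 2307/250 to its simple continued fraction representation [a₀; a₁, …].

[9; 4, 2, 1, 1, 2, 4]

2307 = 9·250 + 57, so a_0 = 9
250 = 4·57 + 22, so a_1 = 4
57 = 2·22 + 13, so a_2 = 2
22 = 1·13 + 9, so a_3 = 1
13 = 1·9 + 4, so a_4 = 1
9 = 2·4 + 1, so a_5 = 2
4 = 4·1 + 0, so a_6 = 4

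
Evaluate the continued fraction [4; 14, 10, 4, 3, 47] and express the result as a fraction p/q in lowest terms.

a_0 = 4: 4/1
a_1 = 14: 57/14
a_2 = 10: 574/141
a_3 = 4: 2353/578
a_4 = 3: 7633/1875
a_5 = 47: 361104/88703

361104/88703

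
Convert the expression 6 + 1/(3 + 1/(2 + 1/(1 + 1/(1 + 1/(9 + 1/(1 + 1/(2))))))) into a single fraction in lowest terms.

3292/523

a_0 = 6: 6/1
a_1 = 3: 19/3
a_2 = 2: 44/7
a_3 = 1: 63/10
a_4 = 1: 107/17
a_5 = 9: 1026/163
a_6 = 1: 1133/180
a_7 = 2: 3292/523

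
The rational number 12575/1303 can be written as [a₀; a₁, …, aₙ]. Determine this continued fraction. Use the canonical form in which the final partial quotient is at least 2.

[9; 1, 1, 1, 6, 2, 1, 20]

⌊12575/1303⌋ = 9, remainder 848
⌊1303/848⌋ = 1, remainder 455
⌊848/455⌋ = 1, remainder 393
⌊455/393⌋ = 1, remainder 62
⌊393/62⌋ = 6, remainder 21
⌊62/21⌋ = 2, remainder 20
⌊21/20⌋ = 1, remainder 1
⌊20/1⌋ = 20, remainder 0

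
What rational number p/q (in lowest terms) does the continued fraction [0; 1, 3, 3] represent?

10/13

Work from the innermost term outward:
Start with 3.
3 + 1/(3/1) = 3 + 1/3 = 10/3
1 + 1/(10/3) = 1 + 3/10 = 13/10
0 + 1/(13/10) = 0 + 10/13 = 10/13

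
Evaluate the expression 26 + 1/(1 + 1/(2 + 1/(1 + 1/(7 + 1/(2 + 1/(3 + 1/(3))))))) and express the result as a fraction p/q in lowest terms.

Build up convergents one term at a time:
a_0 = 26: 26/1
a_1 = 1: 27/1
a_2 = 2: 80/3
a_3 = 1: 107/4
a_4 = 7: 829/31
a_5 = 2: 1765/66
a_6 = 3: 6124/229
a_7 = 3: 20137/753

20137/753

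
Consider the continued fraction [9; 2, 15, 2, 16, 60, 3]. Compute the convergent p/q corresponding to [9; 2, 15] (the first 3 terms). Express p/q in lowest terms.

294/31

Compute successive convergents:
a_0 = 9: 9/1
a_1 = 2: 19/2
a_2 = 15: 294/31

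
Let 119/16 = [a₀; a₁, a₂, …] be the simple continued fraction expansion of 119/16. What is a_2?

3

119 = 7·16 + 7, so a_0 = 7
16 = 2·7 + 2, so a_1 = 2
7 = 3·2 + 1, so a_2 = 3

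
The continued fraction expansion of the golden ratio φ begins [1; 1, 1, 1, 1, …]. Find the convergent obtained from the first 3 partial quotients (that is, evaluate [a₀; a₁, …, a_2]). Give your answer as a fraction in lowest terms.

3/2

Build up convergents one term at a time:
a_0 = 1: 1/1
a_1 = 1: 2/1
a_2 = 1: 3/2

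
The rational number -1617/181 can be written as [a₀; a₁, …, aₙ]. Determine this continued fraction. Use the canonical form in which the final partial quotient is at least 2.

Repeatedly divide and take the remainder:
-1617 = -9·181 + 12, so a_0 = -9
181 = 15·12 + 1, so a_1 = 15
12 = 12·1 + 0, so a_2 = 12

[-9; 15, 12]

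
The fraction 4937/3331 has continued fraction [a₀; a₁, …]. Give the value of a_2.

13

Run the Euclidean algorithm, recording each quotient:
4937 ÷ 3331 → quotient 1, remainder 1606
3331 ÷ 1606 → quotient 2, remainder 119
1606 ÷ 119 → quotient 13, remainder 59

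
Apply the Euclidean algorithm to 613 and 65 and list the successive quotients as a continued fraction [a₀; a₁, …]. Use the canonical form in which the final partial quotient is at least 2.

[9; 2, 3, 9]

613 ÷ 65 → quotient 9, remainder 28
65 ÷ 28 → quotient 2, remainder 9
28 ÷ 9 → quotient 3, remainder 1
9 ÷ 1 → quotient 9, remainder 0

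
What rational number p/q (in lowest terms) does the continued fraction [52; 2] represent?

a_0 = 52: 52/1
a_1 = 2: 105/2

105/2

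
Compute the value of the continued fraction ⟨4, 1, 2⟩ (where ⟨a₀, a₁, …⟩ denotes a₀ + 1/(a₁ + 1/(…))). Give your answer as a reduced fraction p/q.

14/3

Start with 2.
1 + 1/(2/1) = 1 + 1/2 = 3/2
4 + 1/(3/2) = 4 + 2/3 = 14/3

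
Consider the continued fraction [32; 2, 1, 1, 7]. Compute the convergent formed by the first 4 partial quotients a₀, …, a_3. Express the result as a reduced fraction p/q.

162/5

a_0 = 32: 32/1
a_1 = 2: 65/2
a_2 = 1: 97/3
a_3 = 1: 162/5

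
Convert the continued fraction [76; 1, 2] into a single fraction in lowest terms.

230/3

Work from the innermost term outward:
Start with 2.
1 + 1/(2/1) = 1 + 1/2 = 3/2
76 + 1/(3/2) = 76 + 2/3 = 230/3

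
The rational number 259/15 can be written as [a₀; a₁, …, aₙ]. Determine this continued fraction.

⌊259/15⌋ = 17, remainder 4
⌊15/4⌋ = 3, remainder 3
⌊4/3⌋ = 1, remainder 1
⌊3/1⌋ = 3, remainder 0

[17; 3, 1, 3]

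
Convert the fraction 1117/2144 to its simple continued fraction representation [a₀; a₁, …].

[0; 1, 1, 11, 2, 2, 3, 5]

Repeatedly divide and take the remainder:
⌊1117/2144⌋ = 0, remainder 1117
⌊2144/1117⌋ = 1, remainder 1027
⌊1117/1027⌋ = 1, remainder 90
⌊1027/90⌋ = 11, remainder 37
⌊90/37⌋ = 2, remainder 16
⌊37/16⌋ = 2, remainder 5
⌊16/5⌋ = 3, remainder 1
⌊5/1⌋ = 5, remainder 0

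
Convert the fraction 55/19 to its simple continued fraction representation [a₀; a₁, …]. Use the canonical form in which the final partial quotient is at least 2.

[2; 1, 8, 2]

Apply division with remainder until the remainder is 0:
⌊55/19⌋ = 2, remainder 17
⌊19/17⌋ = 1, remainder 2
⌊17/2⌋ = 8, remainder 1
⌊2/1⌋ = 2, remainder 0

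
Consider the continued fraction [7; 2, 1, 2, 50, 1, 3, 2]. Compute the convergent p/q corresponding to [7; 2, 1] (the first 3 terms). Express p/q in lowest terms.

a_0 = 7: 7/1
a_1 = 2: 15/2
a_2 = 1: 22/3

22/3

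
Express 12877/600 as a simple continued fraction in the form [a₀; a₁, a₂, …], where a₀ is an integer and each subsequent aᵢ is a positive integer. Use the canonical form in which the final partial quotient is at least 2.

12877 ÷ 600 → quotient 21, remainder 277
600 ÷ 277 → quotient 2, remainder 46
277 ÷ 46 → quotient 6, remainder 1
46 ÷ 1 → quotient 46, remainder 0

[21; 2, 6, 46]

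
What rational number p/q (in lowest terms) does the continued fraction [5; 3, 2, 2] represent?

a_0 = 5: 5/1
a_1 = 3: 16/3
a_2 = 2: 37/7
a_3 = 2: 90/17

90/17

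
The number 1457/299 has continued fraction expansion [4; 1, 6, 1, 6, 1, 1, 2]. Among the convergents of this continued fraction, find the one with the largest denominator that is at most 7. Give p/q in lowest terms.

a_0 = 4: 4/1  (≤ bound)
a_1 = 1: 5/1  (≤ bound)
a_2 = 6: 34/7  (≤ bound)
a_3 = 1: 39/8  (> 7, stop)

34/7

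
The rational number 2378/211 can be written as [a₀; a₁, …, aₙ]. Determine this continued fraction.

⌊2378/211⌋ = 11, remainder 57
⌊211/57⌋ = 3, remainder 40
⌊57/40⌋ = 1, remainder 17
⌊40/17⌋ = 2, remainder 6
⌊17/6⌋ = 2, remainder 5
⌊6/5⌋ = 1, remainder 1
⌊5/1⌋ = 5, remainder 0

[11; 3, 1, 2, 2, 1, 5]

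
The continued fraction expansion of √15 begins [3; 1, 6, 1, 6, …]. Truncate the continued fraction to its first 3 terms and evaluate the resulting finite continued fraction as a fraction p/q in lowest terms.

27/7

Work from the innermost term outward:
Start with 6.
1 + 1/(6/1) = 1 + 1/6 = 7/6
3 + 1/(7/6) = 3 + 6/7 = 27/7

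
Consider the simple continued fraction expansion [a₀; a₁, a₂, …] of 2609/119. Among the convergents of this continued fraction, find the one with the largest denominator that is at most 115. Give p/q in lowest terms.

a_0 = 21: 21/1  (≤ bound)
a_1 = 1: 22/1  (≤ bound)
a_2 = 12: 285/13  (≤ bound)
a_3 = 4: 1162/53  (≤ bound)
a_4 = 2: 2609/119  (> 115, stop)

1162/53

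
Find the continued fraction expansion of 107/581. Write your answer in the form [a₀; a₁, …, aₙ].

[0; 5, 2, 3, 15]

107 = 0·581 + 107, so a_0 = 0
581 = 5·107 + 46, so a_1 = 5
107 = 2·46 + 15, so a_2 = 2
46 = 3·15 + 1, so a_3 = 3
15 = 15·1 + 0, so a_4 = 15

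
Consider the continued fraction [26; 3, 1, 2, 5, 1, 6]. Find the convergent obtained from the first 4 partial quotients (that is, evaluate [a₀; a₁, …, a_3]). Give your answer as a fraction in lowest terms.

289/11

Start with 2.
1 + 1/(2/1) = 1 + 1/2 = 3/2
3 + 1/(3/2) = 3 + 2/3 = 11/3
26 + 1/(11/3) = 26 + 3/11 = 289/11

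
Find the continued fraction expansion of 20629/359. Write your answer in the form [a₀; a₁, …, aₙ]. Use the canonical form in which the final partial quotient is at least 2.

Apply division with remainder until the remainder is 0:
⌊20629/359⌋ = 57, remainder 166
⌊359/166⌋ = 2, remainder 27
⌊166/27⌋ = 6, remainder 4
⌊27/4⌋ = 6, remainder 3
⌊4/3⌋ = 1, remainder 1
⌊3/1⌋ = 3, remainder 0

[57; 2, 6, 6, 1, 3]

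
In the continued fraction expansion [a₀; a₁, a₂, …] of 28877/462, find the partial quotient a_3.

57

Run the Euclidean algorithm, recording each quotient:
⌊28877/462⌋ = 62, remainder 233
⌊462/233⌋ = 1, remainder 229
⌊233/229⌋ = 1, remainder 4
⌊229/4⌋ = 57, remainder 1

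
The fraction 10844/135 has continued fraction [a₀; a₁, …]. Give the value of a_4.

Run the Euclidean algorithm, recording each quotient:
⌊10844/135⌋ = 80, remainder 44
⌊135/44⌋ = 3, remainder 3
⌊44/3⌋ = 14, remainder 2
⌊3/2⌋ = 1, remainder 1
⌊2/1⌋ = 2, remainder 0

2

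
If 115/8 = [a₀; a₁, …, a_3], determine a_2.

115 = 14·8 + 3, so a_0 = 14
8 = 2·3 + 2, so a_1 = 2
3 = 1·2 + 1, so a_2 = 1

1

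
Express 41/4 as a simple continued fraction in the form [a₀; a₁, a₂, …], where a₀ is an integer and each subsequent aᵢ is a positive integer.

Repeatedly divide and take the remainder:
⌊41/4⌋ = 10, remainder 1
⌊4/1⌋ = 4, remainder 0

[10; 4]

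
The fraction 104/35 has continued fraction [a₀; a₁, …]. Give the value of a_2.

Run the Euclidean algorithm, recording each quotient:
104 = 2·35 + 34, so a_0 = 2
35 = 1·34 + 1, so a_1 = 1
34 = 34·1 + 0, so a_2 = 34

34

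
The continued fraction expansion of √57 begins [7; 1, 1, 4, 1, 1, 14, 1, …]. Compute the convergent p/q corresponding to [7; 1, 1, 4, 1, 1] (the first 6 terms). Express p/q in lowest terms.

Start with 1.
1 + 1/(1/1) = 1 + 1/1 = 2/1
4 + 1/(2/1) = 4 + 1/2 = 9/2
1 + 1/(9/2) = 1 + 2/9 = 11/9
1 + 1/(11/9) = 1 + 9/11 = 20/11
7 + 1/(20/11) = 7 + 11/20 = 151/20

151/20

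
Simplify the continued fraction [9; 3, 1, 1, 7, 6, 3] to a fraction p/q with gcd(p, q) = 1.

9543/1028

Start with 3.
6 + 1/(3/1) = 6 + 1/3 = 19/3
7 + 1/(19/3) = 7 + 3/19 = 136/19
1 + 1/(136/19) = 1 + 19/136 = 155/136
1 + 1/(155/136) = 1 + 136/155 = 291/155
3 + 1/(291/155) = 3 + 155/291 = 1028/291
9 + 1/(1028/291) = 9 + 291/1028 = 9543/1028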